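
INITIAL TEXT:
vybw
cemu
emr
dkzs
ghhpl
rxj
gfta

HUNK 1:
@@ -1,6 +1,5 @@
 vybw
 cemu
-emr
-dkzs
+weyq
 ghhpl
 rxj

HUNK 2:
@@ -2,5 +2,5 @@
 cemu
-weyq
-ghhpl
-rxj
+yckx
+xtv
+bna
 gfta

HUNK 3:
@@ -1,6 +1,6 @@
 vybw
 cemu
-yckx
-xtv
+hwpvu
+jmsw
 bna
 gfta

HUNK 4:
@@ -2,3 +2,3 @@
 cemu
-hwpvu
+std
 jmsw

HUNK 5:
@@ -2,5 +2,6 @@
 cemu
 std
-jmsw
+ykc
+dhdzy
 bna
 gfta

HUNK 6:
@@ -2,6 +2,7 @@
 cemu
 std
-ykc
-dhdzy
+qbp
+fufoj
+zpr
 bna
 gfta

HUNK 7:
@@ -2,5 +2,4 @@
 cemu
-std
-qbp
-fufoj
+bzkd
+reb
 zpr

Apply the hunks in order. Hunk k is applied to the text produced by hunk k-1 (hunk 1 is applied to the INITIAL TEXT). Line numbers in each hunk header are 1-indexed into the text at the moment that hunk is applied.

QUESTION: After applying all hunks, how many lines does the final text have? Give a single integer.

Hunk 1: at line 1 remove [emr,dkzs] add [weyq] -> 6 lines: vybw cemu weyq ghhpl rxj gfta
Hunk 2: at line 2 remove [weyq,ghhpl,rxj] add [yckx,xtv,bna] -> 6 lines: vybw cemu yckx xtv bna gfta
Hunk 3: at line 1 remove [yckx,xtv] add [hwpvu,jmsw] -> 6 lines: vybw cemu hwpvu jmsw bna gfta
Hunk 4: at line 2 remove [hwpvu] add [std] -> 6 lines: vybw cemu std jmsw bna gfta
Hunk 5: at line 2 remove [jmsw] add [ykc,dhdzy] -> 7 lines: vybw cemu std ykc dhdzy bna gfta
Hunk 6: at line 2 remove [ykc,dhdzy] add [qbp,fufoj,zpr] -> 8 lines: vybw cemu std qbp fufoj zpr bna gfta
Hunk 7: at line 2 remove [std,qbp,fufoj] add [bzkd,reb] -> 7 lines: vybw cemu bzkd reb zpr bna gfta
Final line count: 7

Answer: 7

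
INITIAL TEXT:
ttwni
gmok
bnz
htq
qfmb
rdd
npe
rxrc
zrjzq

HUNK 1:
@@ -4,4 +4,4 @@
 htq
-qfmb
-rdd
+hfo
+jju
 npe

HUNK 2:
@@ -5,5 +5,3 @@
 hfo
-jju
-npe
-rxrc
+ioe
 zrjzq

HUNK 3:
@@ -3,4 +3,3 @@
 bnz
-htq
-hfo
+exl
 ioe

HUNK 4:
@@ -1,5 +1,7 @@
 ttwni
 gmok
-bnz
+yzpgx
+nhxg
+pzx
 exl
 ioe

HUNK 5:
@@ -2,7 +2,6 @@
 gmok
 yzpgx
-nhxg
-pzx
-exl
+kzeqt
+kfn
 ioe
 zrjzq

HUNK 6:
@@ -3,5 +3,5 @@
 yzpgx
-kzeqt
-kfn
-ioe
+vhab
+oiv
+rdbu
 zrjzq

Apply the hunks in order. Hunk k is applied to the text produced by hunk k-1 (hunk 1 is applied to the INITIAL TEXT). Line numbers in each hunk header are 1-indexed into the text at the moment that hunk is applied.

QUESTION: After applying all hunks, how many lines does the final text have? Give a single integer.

Hunk 1: at line 4 remove [qfmb,rdd] add [hfo,jju] -> 9 lines: ttwni gmok bnz htq hfo jju npe rxrc zrjzq
Hunk 2: at line 5 remove [jju,npe,rxrc] add [ioe] -> 7 lines: ttwni gmok bnz htq hfo ioe zrjzq
Hunk 3: at line 3 remove [htq,hfo] add [exl] -> 6 lines: ttwni gmok bnz exl ioe zrjzq
Hunk 4: at line 1 remove [bnz] add [yzpgx,nhxg,pzx] -> 8 lines: ttwni gmok yzpgx nhxg pzx exl ioe zrjzq
Hunk 5: at line 2 remove [nhxg,pzx,exl] add [kzeqt,kfn] -> 7 lines: ttwni gmok yzpgx kzeqt kfn ioe zrjzq
Hunk 6: at line 3 remove [kzeqt,kfn,ioe] add [vhab,oiv,rdbu] -> 7 lines: ttwni gmok yzpgx vhab oiv rdbu zrjzq
Final line count: 7

Answer: 7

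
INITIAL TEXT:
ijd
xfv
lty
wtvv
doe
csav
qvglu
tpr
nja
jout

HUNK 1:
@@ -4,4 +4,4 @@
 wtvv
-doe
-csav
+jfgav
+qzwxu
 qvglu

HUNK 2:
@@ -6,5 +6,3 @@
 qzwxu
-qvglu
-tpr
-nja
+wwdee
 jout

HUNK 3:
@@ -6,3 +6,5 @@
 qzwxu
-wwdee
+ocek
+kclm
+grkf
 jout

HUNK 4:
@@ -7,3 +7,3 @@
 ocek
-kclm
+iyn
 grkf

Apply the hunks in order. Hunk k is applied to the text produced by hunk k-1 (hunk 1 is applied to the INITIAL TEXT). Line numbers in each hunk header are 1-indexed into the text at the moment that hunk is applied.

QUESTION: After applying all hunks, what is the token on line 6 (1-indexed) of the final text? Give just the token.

Answer: qzwxu

Derivation:
Hunk 1: at line 4 remove [doe,csav] add [jfgav,qzwxu] -> 10 lines: ijd xfv lty wtvv jfgav qzwxu qvglu tpr nja jout
Hunk 2: at line 6 remove [qvglu,tpr,nja] add [wwdee] -> 8 lines: ijd xfv lty wtvv jfgav qzwxu wwdee jout
Hunk 3: at line 6 remove [wwdee] add [ocek,kclm,grkf] -> 10 lines: ijd xfv lty wtvv jfgav qzwxu ocek kclm grkf jout
Hunk 4: at line 7 remove [kclm] add [iyn] -> 10 lines: ijd xfv lty wtvv jfgav qzwxu ocek iyn grkf jout
Final line 6: qzwxu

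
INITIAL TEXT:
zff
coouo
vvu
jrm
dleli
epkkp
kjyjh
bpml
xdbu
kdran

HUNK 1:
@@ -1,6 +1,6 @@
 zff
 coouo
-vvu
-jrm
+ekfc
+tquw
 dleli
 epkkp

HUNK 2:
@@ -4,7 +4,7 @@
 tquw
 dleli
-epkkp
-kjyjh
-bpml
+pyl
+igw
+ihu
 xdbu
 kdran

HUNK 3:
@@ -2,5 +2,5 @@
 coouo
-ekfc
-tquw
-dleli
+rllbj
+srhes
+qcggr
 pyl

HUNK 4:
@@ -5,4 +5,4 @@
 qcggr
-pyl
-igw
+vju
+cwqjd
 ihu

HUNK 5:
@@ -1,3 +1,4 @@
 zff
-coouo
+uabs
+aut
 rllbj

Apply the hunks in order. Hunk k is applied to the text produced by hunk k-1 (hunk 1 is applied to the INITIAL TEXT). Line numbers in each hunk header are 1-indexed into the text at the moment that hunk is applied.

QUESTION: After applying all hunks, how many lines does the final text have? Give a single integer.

Hunk 1: at line 1 remove [vvu,jrm] add [ekfc,tquw] -> 10 lines: zff coouo ekfc tquw dleli epkkp kjyjh bpml xdbu kdran
Hunk 2: at line 4 remove [epkkp,kjyjh,bpml] add [pyl,igw,ihu] -> 10 lines: zff coouo ekfc tquw dleli pyl igw ihu xdbu kdran
Hunk 3: at line 2 remove [ekfc,tquw,dleli] add [rllbj,srhes,qcggr] -> 10 lines: zff coouo rllbj srhes qcggr pyl igw ihu xdbu kdran
Hunk 4: at line 5 remove [pyl,igw] add [vju,cwqjd] -> 10 lines: zff coouo rllbj srhes qcggr vju cwqjd ihu xdbu kdran
Hunk 5: at line 1 remove [coouo] add [uabs,aut] -> 11 lines: zff uabs aut rllbj srhes qcggr vju cwqjd ihu xdbu kdran
Final line count: 11

Answer: 11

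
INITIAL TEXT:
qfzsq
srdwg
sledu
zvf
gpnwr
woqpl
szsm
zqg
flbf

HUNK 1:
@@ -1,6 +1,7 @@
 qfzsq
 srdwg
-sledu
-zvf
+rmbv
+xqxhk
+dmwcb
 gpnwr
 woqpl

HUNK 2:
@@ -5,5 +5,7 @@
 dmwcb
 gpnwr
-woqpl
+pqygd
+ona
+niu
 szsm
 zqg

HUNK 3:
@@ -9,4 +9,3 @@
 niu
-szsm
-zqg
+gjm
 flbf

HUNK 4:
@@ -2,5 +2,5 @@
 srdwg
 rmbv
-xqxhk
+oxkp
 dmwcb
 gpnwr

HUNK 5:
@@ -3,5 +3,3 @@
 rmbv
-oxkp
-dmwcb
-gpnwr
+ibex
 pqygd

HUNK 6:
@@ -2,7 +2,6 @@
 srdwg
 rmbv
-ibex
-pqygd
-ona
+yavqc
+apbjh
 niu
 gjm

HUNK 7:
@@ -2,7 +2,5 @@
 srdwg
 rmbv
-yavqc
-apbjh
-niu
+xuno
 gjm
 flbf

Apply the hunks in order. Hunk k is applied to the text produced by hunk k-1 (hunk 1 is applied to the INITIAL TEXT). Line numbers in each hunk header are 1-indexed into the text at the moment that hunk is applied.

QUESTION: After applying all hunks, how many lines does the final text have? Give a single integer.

Hunk 1: at line 1 remove [sledu,zvf] add [rmbv,xqxhk,dmwcb] -> 10 lines: qfzsq srdwg rmbv xqxhk dmwcb gpnwr woqpl szsm zqg flbf
Hunk 2: at line 5 remove [woqpl] add [pqygd,ona,niu] -> 12 lines: qfzsq srdwg rmbv xqxhk dmwcb gpnwr pqygd ona niu szsm zqg flbf
Hunk 3: at line 9 remove [szsm,zqg] add [gjm] -> 11 lines: qfzsq srdwg rmbv xqxhk dmwcb gpnwr pqygd ona niu gjm flbf
Hunk 4: at line 2 remove [xqxhk] add [oxkp] -> 11 lines: qfzsq srdwg rmbv oxkp dmwcb gpnwr pqygd ona niu gjm flbf
Hunk 5: at line 3 remove [oxkp,dmwcb,gpnwr] add [ibex] -> 9 lines: qfzsq srdwg rmbv ibex pqygd ona niu gjm flbf
Hunk 6: at line 2 remove [ibex,pqygd,ona] add [yavqc,apbjh] -> 8 lines: qfzsq srdwg rmbv yavqc apbjh niu gjm flbf
Hunk 7: at line 2 remove [yavqc,apbjh,niu] add [xuno] -> 6 lines: qfzsq srdwg rmbv xuno gjm flbf
Final line count: 6

Answer: 6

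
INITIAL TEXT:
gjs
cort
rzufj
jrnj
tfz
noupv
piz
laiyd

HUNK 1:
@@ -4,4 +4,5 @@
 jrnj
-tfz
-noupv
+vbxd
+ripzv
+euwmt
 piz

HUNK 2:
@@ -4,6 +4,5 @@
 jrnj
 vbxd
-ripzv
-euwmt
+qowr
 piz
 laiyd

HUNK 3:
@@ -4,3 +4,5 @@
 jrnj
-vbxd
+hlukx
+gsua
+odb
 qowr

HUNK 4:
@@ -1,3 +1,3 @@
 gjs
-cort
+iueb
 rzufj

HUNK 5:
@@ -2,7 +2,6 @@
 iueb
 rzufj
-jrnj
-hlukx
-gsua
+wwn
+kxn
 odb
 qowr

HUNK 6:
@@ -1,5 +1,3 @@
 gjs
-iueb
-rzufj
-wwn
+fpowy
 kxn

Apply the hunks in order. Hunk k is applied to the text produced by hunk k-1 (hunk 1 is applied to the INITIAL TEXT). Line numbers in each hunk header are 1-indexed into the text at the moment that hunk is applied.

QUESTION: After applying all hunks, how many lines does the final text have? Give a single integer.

Hunk 1: at line 4 remove [tfz,noupv] add [vbxd,ripzv,euwmt] -> 9 lines: gjs cort rzufj jrnj vbxd ripzv euwmt piz laiyd
Hunk 2: at line 4 remove [ripzv,euwmt] add [qowr] -> 8 lines: gjs cort rzufj jrnj vbxd qowr piz laiyd
Hunk 3: at line 4 remove [vbxd] add [hlukx,gsua,odb] -> 10 lines: gjs cort rzufj jrnj hlukx gsua odb qowr piz laiyd
Hunk 4: at line 1 remove [cort] add [iueb] -> 10 lines: gjs iueb rzufj jrnj hlukx gsua odb qowr piz laiyd
Hunk 5: at line 2 remove [jrnj,hlukx,gsua] add [wwn,kxn] -> 9 lines: gjs iueb rzufj wwn kxn odb qowr piz laiyd
Hunk 6: at line 1 remove [iueb,rzufj,wwn] add [fpowy] -> 7 lines: gjs fpowy kxn odb qowr piz laiyd
Final line count: 7

Answer: 7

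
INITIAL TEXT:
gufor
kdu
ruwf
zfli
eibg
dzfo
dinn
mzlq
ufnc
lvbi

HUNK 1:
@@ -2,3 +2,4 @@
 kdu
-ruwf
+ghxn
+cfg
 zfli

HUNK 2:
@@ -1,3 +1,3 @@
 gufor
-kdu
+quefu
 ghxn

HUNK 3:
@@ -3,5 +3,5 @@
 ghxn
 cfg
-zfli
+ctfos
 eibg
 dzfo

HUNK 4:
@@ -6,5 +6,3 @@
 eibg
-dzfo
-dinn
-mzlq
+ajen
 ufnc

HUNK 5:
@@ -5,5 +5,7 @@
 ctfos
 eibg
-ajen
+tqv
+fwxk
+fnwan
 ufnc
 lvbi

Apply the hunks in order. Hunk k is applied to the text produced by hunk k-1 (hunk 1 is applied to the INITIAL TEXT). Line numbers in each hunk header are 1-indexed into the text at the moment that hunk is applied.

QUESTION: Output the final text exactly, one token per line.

Hunk 1: at line 2 remove [ruwf] add [ghxn,cfg] -> 11 lines: gufor kdu ghxn cfg zfli eibg dzfo dinn mzlq ufnc lvbi
Hunk 2: at line 1 remove [kdu] add [quefu] -> 11 lines: gufor quefu ghxn cfg zfli eibg dzfo dinn mzlq ufnc lvbi
Hunk 3: at line 3 remove [zfli] add [ctfos] -> 11 lines: gufor quefu ghxn cfg ctfos eibg dzfo dinn mzlq ufnc lvbi
Hunk 4: at line 6 remove [dzfo,dinn,mzlq] add [ajen] -> 9 lines: gufor quefu ghxn cfg ctfos eibg ajen ufnc lvbi
Hunk 5: at line 5 remove [ajen] add [tqv,fwxk,fnwan] -> 11 lines: gufor quefu ghxn cfg ctfos eibg tqv fwxk fnwan ufnc lvbi

Answer: gufor
quefu
ghxn
cfg
ctfos
eibg
tqv
fwxk
fnwan
ufnc
lvbi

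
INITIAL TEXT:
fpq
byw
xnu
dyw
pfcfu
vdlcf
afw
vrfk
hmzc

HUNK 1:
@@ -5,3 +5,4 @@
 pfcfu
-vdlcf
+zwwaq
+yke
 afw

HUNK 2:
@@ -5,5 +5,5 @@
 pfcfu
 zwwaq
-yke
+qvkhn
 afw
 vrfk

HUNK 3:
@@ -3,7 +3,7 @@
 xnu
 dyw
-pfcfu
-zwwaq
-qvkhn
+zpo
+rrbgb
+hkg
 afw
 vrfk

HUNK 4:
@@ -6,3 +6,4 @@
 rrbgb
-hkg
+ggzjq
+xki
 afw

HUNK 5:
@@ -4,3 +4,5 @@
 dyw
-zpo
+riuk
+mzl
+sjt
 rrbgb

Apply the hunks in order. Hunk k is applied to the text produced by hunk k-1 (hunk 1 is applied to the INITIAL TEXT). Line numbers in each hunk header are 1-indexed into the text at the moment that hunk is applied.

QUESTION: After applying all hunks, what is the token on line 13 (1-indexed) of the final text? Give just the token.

Answer: hmzc

Derivation:
Hunk 1: at line 5 remove [vdlcf] add [zwwaq,yke] -> 10 lines: fpq byw xnu dyw pfcfu zwwaq yke afw vrfk hmzc
Hunk 2: at line 5 remove [yke] add [qvkhn] -> 10 lines: fpq byw xnu dyw pfcfu zwwaq qvkhn afw vrfk hmzc
Hunk 3: at line 3 remove [pfcfu,zwwaq,qvkhn] add [zpo,rrbgb,hkg] -> 10 lines: fpq byw xnu dyw zpo rrbgb hkg afw vrfk hmzc
Hunk 4: at line 6 remove [hkg] add [ggzjq,xki] -> 11 lines: fpq byw xnu dyw zpo rrbgb ggzjq xki afw vrfk hmzc
Hunk 5: at line 4 remove [zpo] add [riuk,mzl,sjt] -> 13 lines: fpq byw xnu dyw riuk mzl sjt rrbgb ggzjq xki afw vrfk hmzc
Final line 13: hmzc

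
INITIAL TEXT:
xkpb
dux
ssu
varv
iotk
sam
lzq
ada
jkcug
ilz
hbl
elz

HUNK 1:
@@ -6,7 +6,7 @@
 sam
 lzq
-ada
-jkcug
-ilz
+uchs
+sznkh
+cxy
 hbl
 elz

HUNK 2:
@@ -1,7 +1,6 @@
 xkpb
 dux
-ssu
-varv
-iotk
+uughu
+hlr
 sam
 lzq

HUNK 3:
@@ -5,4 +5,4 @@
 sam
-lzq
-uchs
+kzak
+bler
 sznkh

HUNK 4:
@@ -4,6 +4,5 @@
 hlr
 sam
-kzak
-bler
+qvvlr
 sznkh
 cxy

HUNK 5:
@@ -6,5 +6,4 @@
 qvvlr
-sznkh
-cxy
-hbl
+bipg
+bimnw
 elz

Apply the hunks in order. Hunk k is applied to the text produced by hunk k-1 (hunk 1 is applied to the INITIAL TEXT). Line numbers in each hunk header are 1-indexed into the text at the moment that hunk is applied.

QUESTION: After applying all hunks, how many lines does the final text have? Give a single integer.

Hunk 1: at line 6 remove [ada,jkcug,ilz] add [uchs,sznkh,cxy] -> 12 lines: xkpb dux ssu varv iotk sam lzq uchs sznkh cxy hbl elz
Hunk 2: at line 1 remove [ssu,varv,iotk] add [uughu,hlr] -> 11 lines: xkpb dux uughu hlr sam lzq uchs sznkh cxy hbl elz
Hunk 3: at line 5 remove [lzq,uchs] add [kzak,bler] -> 11 lines: xkpb dux uughu hlr sam kzak bler sznkh cxy hbl elz
Hunk 4: at line 4 remove [kzak,bler] add [qvvlr] -> 10 lines: xkpb dux uughu hlr sam qvvlr sznkh cxy hbl elz
Hunk 5: at line 6 remove [sznkh,cxy,hbl] add [bipg,bimnw] -> 9 lines: xkpb dux uughu hlr sam qvvlr bipg bimnw elz
Final line count: 9

Answer: 9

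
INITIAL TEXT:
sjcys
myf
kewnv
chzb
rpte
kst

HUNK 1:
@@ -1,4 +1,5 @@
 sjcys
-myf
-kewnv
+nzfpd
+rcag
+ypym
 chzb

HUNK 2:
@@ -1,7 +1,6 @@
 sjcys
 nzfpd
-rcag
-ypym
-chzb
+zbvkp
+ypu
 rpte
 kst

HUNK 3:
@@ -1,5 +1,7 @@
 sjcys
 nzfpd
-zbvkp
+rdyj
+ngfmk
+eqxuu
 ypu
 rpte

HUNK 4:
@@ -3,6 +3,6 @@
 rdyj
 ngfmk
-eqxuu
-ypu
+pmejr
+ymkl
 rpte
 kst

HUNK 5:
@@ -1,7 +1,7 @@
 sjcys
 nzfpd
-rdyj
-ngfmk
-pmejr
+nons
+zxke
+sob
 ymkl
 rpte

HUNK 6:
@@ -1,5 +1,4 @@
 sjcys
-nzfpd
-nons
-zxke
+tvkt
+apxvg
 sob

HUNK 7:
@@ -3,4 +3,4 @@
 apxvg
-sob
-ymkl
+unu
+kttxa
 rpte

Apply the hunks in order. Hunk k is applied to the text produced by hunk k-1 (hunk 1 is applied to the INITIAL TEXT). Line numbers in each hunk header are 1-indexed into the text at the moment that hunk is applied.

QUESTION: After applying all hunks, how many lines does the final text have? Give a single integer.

Answer: 7

Derivation:
Hunk 1: at line 1 remove [myf,kewnv] add [nzfpd,rcag,ypym] -> 7 lines: sjcys nzfpd rcag ypym chzb rpte kst
Hunk 2: at line 1 remove [rcag,ypym,chzb] add [zbvkp,ypu] -> 6 lines: sjcys nzfpd zbvkp ypu rpte kst
Hunk 3: at line 1 remove [zbvkp] add [rdyj,ngfmk,eqxuu] -> 8 lines: sjcys nzfpd rdyj ngfmk eqxuu ypu rpte kst
Hunk 4: at line 3 remove [eqxuu,ypu] add [pmejr,ymkl] -> 8 lines: sjcys nzfpd rdyj ngfmk pmejr ymkl rpte kst
Hunk 5: at line 1 remove [rdyj,ngfmk,pmejr] add [nons,zxke,sob] -> 8 lines: sjcys nzfpd nons zxke sob ymkl rpte kst
Hunk 6: at line 1 remove [nzfpd,nons,zxke] add [tvkt,apxvg] -> 7 lines: sjcys tvkt apxvg sob ymkl rpte kst
Hunk 7: at line 3 remove [sob,ymkl] add [unu,kttxa] -> 7 lines: sjcys tvkt apxvg unu kttxa rpte kst
Final line count: 7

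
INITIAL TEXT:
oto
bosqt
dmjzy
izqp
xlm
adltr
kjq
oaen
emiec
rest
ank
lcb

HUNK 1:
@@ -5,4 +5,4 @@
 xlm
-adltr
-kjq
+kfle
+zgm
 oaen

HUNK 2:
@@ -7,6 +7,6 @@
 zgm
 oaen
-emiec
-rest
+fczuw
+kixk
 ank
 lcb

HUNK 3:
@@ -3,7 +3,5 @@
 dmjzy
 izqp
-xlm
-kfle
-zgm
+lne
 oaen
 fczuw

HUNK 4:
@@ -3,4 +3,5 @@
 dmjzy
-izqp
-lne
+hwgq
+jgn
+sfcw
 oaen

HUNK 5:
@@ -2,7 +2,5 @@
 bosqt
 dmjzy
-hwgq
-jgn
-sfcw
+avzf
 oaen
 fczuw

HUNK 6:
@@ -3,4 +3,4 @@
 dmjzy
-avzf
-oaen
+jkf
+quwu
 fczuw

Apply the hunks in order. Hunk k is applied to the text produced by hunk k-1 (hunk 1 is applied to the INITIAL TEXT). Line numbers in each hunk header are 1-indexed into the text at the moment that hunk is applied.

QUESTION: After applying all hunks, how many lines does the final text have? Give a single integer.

Hunk 1: at line 5 remove [adltr,kjq] add [kfle,zgm] -> 12 lines: oto bosqt dmjzy izqp xlm kfle zgm oaen emiec rest ank lcb
Hunk 2: at line 7 remove [emiec,rest] add [fczuw,kixk] -> 12 lines: oto bosqt dmjzy izqp xlm kfle zgm oaen fczuw kixk ank lcb
Hunk 3: at line 3 remove [xlm,kfle,zgm] add [lne] -> 10 lines: oto bosqt dmjzy izqp lne oaen fczuw kixk ank lcb
Hunk 4: at line 3 remove [izqp,lne] add [hwgq,jgn,sfcw] -> 11 lines: oto bosqt dmjzy hwgq jgn sfcw oaen fczuw kixk ank lcb
Hunk 5: at line 2 remove [hwgq,jgn,sfcw] add [avzf] -> 9 lines: oto bosqt dmjzy avzf oaen fczuw kixk ank lcb
Hunk 6: at line 3 remove [avzf,oaen] add [jkf,quwu] -> 9 lines: oto bosqt dmjzy jkf quwu fczuw kixk ank lcb
Final line count: 9

Answer: 9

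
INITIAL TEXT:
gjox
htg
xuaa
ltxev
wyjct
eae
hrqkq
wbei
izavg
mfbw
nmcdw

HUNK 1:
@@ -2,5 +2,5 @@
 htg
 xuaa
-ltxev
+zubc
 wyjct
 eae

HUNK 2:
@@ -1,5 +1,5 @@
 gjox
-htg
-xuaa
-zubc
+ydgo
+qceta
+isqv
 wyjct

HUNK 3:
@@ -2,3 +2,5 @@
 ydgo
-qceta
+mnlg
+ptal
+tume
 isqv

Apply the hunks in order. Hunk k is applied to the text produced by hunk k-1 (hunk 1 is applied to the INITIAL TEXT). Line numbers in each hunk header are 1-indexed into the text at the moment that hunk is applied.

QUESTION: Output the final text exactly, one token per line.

Answer: gjox
ydgo
mnlg
ptal
tume
isqv
wyjct
eae
hrqkq
wbei
izavg
mfbw
nmcdw

Derivation:
Hunk 1: at line 2 remove [ltxev] add [zubc] -> 11 lines: gjox htg xuaa zubc wyjct eae hrqkq wbei izavg mfbw nmcdw
Hunk 2: at line 1 remove [htg,xuaa,zubc] add [ydgo,qceta,isqv] -> 11 lines: gjox ydgo qceta isqv wyjct eae hrqkq wbei izavg mfbw nmcdw
Hunk 3: at line 2 remove [qceta] add [mnlg,ptal,tume] -> 13 lines: gjox ydgo mnlg ptal tume isqv wyjct eae hrqkq wbei izavg mfbw nmcdw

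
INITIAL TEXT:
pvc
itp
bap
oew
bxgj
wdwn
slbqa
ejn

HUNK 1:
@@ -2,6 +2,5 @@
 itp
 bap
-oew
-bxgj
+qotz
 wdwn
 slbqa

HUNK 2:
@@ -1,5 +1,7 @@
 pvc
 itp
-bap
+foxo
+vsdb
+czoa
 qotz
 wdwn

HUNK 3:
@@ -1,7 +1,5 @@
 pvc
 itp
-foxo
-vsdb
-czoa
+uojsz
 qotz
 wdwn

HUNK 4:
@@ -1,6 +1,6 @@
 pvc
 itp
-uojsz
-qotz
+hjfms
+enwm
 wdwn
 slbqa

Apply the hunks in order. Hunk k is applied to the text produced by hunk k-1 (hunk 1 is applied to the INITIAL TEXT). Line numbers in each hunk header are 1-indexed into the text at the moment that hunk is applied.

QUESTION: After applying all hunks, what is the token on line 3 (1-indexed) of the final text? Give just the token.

Hunk 1: at line 2 remove [oew,bxgj] add [qotz] -> 7 lines: pvc itp bap qotz wdwn slbqa ejn
Hunk 2: at line 1 remove [bap] add [foxo,vsdb,czoa] -> 9 lines: pvc itp foxo vsdb czoa qotz wdwn slbqa ejn
Hunk 3: at line 1 remove [foxo,vsdb,czoa] add [uojsz] -> 7 lines: pvc itp uojsz qotz wdwn slbqa ejn
Hunk 4: at line 1 remove [uojsz,qotz] add [hjfms,enwm] -> 7 lines: pvc itp hjfms enwm wdwn slbqa ejn
Final line 3: hjfms

Answer: hjfms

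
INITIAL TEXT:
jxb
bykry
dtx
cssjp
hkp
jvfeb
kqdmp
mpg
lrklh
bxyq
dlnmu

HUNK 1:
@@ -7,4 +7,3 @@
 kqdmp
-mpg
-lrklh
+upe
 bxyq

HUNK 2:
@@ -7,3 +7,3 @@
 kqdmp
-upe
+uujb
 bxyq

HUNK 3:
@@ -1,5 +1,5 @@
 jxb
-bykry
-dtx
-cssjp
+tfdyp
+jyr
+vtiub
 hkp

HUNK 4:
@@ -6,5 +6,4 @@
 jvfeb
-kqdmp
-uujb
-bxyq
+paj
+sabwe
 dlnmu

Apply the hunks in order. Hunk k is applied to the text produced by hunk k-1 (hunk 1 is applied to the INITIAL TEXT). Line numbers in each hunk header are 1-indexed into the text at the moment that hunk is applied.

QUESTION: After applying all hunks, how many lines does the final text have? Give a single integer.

Hunk 1: at line 7 remove [mpg,lrklh] add [upe] -> 10 lines: jxb bykry dtx cssjp hkp jvfeb kqdmp upe bxyq dlnmu
Hunk 2: at line 7 remove [upe] add [uujb] -> 10 lines: jxb bykry dtx cssjp hkp jvfeb kqdmp uujb bxyq dlnmu
Hunk 3: at line 1 remove [bykry,dtx,cssjp] add [tfdyp,jyr,vtiub] -> 10 lines: jxb tfdyp jyr vtiub hkp jvfeb kqdmp uujb bxyq dlnmu
Hunk 4: at line 6 remove [kqdmp,uujb,bxyq] add [paj,sabwe] -> 9 lines: jxb tfdyp jyr vtiub hkp jvfeb paj sabwe dlnmu
Final line count: 9

Answer: 9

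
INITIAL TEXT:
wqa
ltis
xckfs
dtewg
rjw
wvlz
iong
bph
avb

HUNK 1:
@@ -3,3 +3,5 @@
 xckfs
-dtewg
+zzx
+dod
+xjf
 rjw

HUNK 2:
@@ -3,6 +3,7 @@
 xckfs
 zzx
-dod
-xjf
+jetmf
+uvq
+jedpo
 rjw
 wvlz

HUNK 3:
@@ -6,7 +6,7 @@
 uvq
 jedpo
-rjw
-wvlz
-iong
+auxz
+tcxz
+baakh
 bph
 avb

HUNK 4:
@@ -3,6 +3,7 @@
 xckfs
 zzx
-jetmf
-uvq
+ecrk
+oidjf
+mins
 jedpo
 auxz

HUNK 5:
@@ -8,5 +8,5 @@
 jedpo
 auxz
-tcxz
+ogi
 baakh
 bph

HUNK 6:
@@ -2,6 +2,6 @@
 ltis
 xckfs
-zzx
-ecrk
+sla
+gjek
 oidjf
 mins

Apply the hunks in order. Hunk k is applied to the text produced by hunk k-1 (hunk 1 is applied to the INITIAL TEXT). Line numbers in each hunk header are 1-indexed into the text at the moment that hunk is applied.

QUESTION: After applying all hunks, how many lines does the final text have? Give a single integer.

Hunk 1: at line 3 remove [dtewg] add [zzx,dod,xjf] -> 11 lines: wqa ltis xckfs zzx dod xjf rjw wvlz iong bph avb
Hunk 2: at line 3 remove [dod,xjf] add [jetmf,uvq,jedpo] -> 12 lines: wqa ltis xckfs zzx jetmf uvq jedpo rjw wvlz iong bph avb
Hunk 3: at line 6 remove [rjw,wvlz,iong] add [auxz,tcxz,baakh] -> 12 lines: wqa ltis xckfs zzx jetmf uvq jedpo auxz tcxz baakh bph avb
Hunk 4: at line 3 remove [jetmf,uvq] add [ecrk,oidjf,mins] -> 13 lines: wqa ltis xckfs zzx ecrk oidjf mins jedpo auxz tcxz baakh bph avb
Hunk 5: at line 8 remove [tcxz] add [ogi] -> 13 lines: wqa ltis xckfs zzx ecrk oidjf mins jedpo auxz ogi baakh bph avb
Hunk 6: at line 2 remove [zzx,ecrk] add [sla,gjek] -> 13 lines: wqa ltis xckfs sla gjek oidjf mins jedpo auxz ogi baakh bph avb
Final line count: 13

Answer: 13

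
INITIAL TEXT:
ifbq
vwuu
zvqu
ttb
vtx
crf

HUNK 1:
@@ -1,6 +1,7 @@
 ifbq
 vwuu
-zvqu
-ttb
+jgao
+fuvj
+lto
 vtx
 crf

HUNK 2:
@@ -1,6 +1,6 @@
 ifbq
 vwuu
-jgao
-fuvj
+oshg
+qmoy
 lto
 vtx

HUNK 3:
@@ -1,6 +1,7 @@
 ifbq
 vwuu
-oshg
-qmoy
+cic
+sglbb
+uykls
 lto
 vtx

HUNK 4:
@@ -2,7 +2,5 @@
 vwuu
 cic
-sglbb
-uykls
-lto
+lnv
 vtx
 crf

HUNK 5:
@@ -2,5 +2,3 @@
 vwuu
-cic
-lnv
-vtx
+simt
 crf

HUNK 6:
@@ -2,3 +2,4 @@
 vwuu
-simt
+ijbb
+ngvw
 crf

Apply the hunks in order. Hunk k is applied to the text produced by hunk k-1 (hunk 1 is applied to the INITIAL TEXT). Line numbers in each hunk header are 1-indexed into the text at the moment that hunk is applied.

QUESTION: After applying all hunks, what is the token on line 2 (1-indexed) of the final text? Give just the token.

Hunk 1: at line 1 remove [zvqu,ttb] add [jgao,fuvj,lto] -> 7 lines: ifbq vwuu jgao fuvj lto vtx crf
Hunk 2: at line 1 remove [jgao,fuvj] add [oshg,qmoy] -> 7 lines: ifbq vwuu oshg qmoy lto vtx crf
Hunk 3: at line 1 remove [oshg,qmoy] add [cic,sglbb,uykls] -> 8 lines: ifbq vwuu cic sglbb uykls lto vtx crf
Hunk 4: at line 2 remove [sglbb,uykls,lto] add [lnv] -> 6 lines: ifbq vwuu cic lnv vtx crf
Hunk 5: at line 2 remove [cic,lnv,vtx] add [simt] -> 4 lines: ifbq vwuu simt crf
Hunk 6: at line 2 remove [simt] add [ijbb,ngvw] -> 5 lines: ifbq vwuu ijbb ngvw crf
Final line 2: vwuu

Answer: vwuu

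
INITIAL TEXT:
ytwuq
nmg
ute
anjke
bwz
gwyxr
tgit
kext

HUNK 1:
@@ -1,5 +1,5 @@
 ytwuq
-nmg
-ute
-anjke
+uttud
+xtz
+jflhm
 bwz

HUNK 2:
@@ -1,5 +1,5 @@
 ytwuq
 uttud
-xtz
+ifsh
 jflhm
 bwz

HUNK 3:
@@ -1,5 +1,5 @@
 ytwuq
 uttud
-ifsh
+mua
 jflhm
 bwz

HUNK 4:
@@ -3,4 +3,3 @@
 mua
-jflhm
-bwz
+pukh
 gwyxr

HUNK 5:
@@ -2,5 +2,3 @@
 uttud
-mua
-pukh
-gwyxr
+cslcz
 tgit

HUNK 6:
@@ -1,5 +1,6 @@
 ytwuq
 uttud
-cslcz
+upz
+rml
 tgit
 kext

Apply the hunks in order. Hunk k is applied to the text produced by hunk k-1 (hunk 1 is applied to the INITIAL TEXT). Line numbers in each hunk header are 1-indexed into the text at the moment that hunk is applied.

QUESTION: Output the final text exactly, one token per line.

Hunk 1: at line 1 remove [nmg,ute,anjke] add [uttud,xtz,jflhm] -> 8 lines: ytwuq uttud xtz jflhm bwz gwyxr tgit kext
Hunk 2: at line 1 remove [xtz] add [ifsh] -> 8 lines: ytwuq uttud ifsh jflhm bwz gwyxr tgit kext
Hunk 3: at line 1 remove [ifsh] add [mua] -> 8 lines: ytwuq uttud mua jflhm bwz gwyxr tgit kext
Hunk 4: at line 3 remove [jflhm,bwz] add [pukh] -> 7 lines: ytwuq uttud mua pukh gwyxr tgit kext
Hunk 5: at line 2 remove [mua,pukh,gwyxr] add [cslcz] -> 5 lines: ytwuq uttud cslcz tgit kext
Hunk 6: at line 1 remove [cslcz] add [upz,rml] -> 6 lines: ytwuq uttud upz rml tgit kext

Answer: ytwuq
uttud
upz
rml
tgit
kext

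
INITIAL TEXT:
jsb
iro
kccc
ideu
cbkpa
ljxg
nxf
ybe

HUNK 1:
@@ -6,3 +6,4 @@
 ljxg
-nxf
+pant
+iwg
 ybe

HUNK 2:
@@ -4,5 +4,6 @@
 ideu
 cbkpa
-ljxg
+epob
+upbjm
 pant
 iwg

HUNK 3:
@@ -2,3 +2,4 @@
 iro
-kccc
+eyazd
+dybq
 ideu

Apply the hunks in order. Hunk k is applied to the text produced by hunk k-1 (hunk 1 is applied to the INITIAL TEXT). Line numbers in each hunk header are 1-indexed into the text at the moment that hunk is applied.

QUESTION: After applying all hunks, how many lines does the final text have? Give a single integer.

Answer: 11

Derivation:
Hunk 1: at line 6 remove [nxf] add [pant,iwg] -> 9 lines: jsb iro kccc ideu cbkpa ljxg pant iwg ybe
Hunk 2: at line 4 remove [ljxg] add [epob,upbjm] -> 10 lines: jsb iro kccc ideu cbkpa epob upbjm pant iwg ybe
Hunk 3: at line 2 remove [kccc] add [eyazd,dybq] -> 11 lines: jsb iro eyazd dybq ideu cbkpa epob upbjm pant iwg ybe
Final line count: 11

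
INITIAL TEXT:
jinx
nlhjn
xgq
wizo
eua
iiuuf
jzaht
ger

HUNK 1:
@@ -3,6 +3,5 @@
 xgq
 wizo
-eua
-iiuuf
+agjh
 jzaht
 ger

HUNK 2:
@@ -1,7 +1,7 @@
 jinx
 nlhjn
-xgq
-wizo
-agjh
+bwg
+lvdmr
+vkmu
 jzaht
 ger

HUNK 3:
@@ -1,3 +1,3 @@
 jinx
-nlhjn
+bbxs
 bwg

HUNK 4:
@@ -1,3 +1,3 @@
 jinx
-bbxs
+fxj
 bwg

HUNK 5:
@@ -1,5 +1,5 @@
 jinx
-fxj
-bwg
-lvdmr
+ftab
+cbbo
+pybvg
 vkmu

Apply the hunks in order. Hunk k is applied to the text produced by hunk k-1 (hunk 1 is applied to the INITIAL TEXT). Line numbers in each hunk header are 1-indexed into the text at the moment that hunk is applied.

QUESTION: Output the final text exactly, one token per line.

Answer: jinx
ftab
cbbo
pybvg
vkmu
jzaht
ger

Derivation:
Hunk 1: at line 3 remove [eua,iiuuf] add [agjh] -> 7 lines: jinx nlhjn xgq wizo agjh jzaht ger
Hunk 2: at line 1 remove [xgq,wizo,agjh] add [bwg,lvdmr,vkmu] -> 7 lines: jinx nlhjn bwg lvdmr vkmu jzaht ger
Hunk 3: at line 1 remove [nlhjn] add [bbxs] -> 7 lines: jinx bbxs bwg lvdmr vkmu jzaht ger
Hunk 4: at line 1 remove [bbxs] add [fxj] -> 7 lines: jinx fxj bwg lvdmr vkmu jzaht ger
Hunk 5: at line 1 remove [fxj,bwg,lvdmr] add [ftab,cbbo,pybvg] -> 7 lines: jinx ftab cbbo pybvg vkmu jzaht ger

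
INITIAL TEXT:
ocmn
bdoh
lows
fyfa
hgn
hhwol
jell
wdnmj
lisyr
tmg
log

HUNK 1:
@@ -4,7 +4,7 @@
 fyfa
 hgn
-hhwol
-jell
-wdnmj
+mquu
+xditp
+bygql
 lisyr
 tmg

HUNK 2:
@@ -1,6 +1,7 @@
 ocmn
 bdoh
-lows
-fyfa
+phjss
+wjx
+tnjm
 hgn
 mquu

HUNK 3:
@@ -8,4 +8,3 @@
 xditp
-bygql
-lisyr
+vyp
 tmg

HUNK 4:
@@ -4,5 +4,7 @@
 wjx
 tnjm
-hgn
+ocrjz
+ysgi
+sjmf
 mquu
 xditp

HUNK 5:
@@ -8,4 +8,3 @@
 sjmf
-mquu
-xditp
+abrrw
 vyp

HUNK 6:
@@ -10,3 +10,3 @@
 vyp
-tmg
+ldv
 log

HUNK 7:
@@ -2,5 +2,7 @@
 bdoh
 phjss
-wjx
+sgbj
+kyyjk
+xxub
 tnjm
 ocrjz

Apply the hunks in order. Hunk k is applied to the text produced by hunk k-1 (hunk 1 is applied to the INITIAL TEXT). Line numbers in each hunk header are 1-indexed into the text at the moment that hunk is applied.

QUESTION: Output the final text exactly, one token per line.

Hunk 1: at line 4 remove [hhwol,jell,wdnmj] add [mquu,xditp,bygql] -> 11 lines: ocmn bdoh lows fyfa hgn mquu xditp bygql lisyr tmg log
Hunk 2: at line 1 remove [lows,fyfa] add [phjss,wjx,tnjm] -> 12 lines: ocmn bdoh phjss wjx tnjm hgn mquu xditp bygql lisyr tmg log
Hunk 3: at line 8 remove [bygql,lisyr] add [vyp] -> 11 lines: ocmn bdoh phjss wjx tnjm hgn mquu xditp vyp tmg log
Hunk 4: at line 4 remove [hgn] add [ocrjz,ysgi,sjmf] -> 13 lines: ocmn bdoh phjss wjx tnjm ocrjz ysgi sjmf mquu xditp vyp tmg log
Hunk 5: at line 8 remove [mquu,xditp] add [abrrw] -> 12 lines: ocmn bdoh phjss wjx tnjm ocrjz ysgi sjmf abrrw vyp tmg log
Hunk 6: at line 10 remove [tmg] add [ldv] -> 12 lines: ocmn bdoh phjss wjx tnjm ocrjz ysgi sjmf abrrw vyp ldv log
Hunk 7: at line 2 remove [wjx] add [sgbj,kyyjk,xxub] -> 14 lines: ocmn bdoh phjss sgbj kyyjk xxub tnjm ocrjz ysgi sjmf abrrw vyp ldv log

Answer: ocmn
bdoh
phjss
sgbj
kyyjk
xxub
tnjm
ocrjz
ysgi
sjmf
abrrw
vyp
ldv
log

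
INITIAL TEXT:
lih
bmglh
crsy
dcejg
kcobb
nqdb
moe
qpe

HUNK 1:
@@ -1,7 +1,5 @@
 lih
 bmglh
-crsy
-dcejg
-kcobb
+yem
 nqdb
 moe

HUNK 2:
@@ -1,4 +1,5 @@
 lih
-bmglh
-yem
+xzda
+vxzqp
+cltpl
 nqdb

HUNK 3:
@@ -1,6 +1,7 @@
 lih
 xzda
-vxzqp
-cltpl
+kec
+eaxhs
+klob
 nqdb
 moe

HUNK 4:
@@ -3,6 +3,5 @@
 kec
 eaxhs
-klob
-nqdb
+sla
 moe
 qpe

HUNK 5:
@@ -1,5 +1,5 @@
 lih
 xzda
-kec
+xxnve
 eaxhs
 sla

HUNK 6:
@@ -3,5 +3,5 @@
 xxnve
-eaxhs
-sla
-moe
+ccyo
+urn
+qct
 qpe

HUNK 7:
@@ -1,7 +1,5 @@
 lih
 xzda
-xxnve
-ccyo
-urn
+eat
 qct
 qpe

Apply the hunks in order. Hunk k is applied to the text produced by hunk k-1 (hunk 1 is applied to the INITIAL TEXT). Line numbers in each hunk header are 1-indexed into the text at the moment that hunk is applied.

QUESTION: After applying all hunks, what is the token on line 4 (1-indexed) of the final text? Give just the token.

Answer: qct

Derivation:
Hunk 1: at line 1 remove [crsy,dcejg,kcobb] add [yem] -> 6 lines: lih bmglh yem nqdb moe qpe
Hunk 2: at line 1 remove [bmglh,yem] add [xzda,vxzqp,cltpl] -> 7 lines: lih xzda vxzqp cltpl nqdb moe qpe
Hunk 3: at line 1 remove [vxzqp,cltpl] add [kec,eaxhs,klob] -> 8 lines: lih xzda kec eaxhs klob nqdb moe qpe
Hunk 4: at line 3 remove [klob,nqdb] add [sla] -> 7 lines: lih xzda kec eaxhs sla moe qpe
Hunk 5: at line 1 remove [kec] add [xxnve] -> 7 lines: lih xzda xxnve eaxhs sla moe qpe
Hunk 6: at line 3 remove [eaxhs,sla,moe] add [ccyo,urn,qct] -> 7 lines: lih xzda xxnve ccyo urn qct qpe
Hunk 7: at line 1 remove [xxnve,ccyo,urn] add [eat] -> 5 lines: lih xzda eat qct qpe
Final line 4: qct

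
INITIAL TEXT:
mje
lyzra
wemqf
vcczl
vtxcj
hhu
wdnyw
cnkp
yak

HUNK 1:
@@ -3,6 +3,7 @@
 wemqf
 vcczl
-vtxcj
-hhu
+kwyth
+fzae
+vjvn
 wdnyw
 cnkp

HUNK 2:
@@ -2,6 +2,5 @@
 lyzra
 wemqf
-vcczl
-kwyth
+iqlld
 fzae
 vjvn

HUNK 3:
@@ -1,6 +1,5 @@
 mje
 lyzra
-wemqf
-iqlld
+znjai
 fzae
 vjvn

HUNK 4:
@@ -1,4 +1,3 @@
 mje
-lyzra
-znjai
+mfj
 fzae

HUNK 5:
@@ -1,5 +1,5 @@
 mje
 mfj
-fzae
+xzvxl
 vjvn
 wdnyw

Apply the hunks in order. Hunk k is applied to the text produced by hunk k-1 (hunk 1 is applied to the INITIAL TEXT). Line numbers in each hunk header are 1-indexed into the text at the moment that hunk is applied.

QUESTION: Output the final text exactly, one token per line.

Answer: mje
mfj
xzvxl
vjvn
wdnyw
cnkp
yak

Derivation:
Hunk 1: at line 3 remove [vtxcj,hhu] add [kwyth,fzae,vjvn] -> 10 lines: mje lyzra wemqf vcczl kwyth fzae vjvn wdnyw cnkp yak
Hunk 2: at line 2 remove [vcczl,kwyth] add [iqlld] -> 9 lines: mje lyzra wemqf iqlld fzae vjvn wdnyw cnkp yak
Hunk 3: at line 1 remove [wemqf,iqlld] add [znjai] -> 8 lines: mje lyzra znjai fzae vjvn wdnyw cnkp yak
Hunk 4: at line 1 remove [lyzra,znjai] add [mfj] -> 7 lines: mje mfj fzae vjvn wdnyw cnkp yak
Hunk 5: at line 1 remove [fzae] add [xzvxl] -> 7 lines: mje mfj xzvxl vjvn wdnyw cnkp yak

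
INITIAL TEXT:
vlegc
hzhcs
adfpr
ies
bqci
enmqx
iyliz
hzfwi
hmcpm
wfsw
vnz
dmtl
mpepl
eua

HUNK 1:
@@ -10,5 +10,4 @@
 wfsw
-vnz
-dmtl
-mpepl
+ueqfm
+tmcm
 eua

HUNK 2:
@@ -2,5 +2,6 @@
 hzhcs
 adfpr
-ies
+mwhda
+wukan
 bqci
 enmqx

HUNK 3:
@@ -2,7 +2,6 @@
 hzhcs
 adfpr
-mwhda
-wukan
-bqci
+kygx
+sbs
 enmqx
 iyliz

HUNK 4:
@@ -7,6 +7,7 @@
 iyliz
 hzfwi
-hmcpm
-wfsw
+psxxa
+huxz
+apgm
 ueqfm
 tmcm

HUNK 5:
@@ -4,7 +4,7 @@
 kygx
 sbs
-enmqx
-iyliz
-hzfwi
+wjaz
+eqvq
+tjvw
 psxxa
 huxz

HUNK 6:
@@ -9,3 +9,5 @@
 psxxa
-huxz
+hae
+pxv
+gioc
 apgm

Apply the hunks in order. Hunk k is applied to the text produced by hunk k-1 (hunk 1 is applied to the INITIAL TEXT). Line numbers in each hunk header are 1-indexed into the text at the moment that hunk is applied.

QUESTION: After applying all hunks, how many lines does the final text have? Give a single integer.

Hunk 1: at line 10 remove [vnz,dmtl,mpepl] add [ueqfm,tmcm] -> 13 lines: vlegc hzhcs adfpr ies bqci enmqx iyliz hzfwi hmcpm wfsw ueqfm tmcm eua
Hunk 2: at line 2 remove [ies] add [mwhda,wukan] -> 14 lines: vlegc hzhcs adfpr mwhda wukan bqci enmqx iyliz hzfwi hmcpm wfsw ueqfm tmcm eua
Hunk 3: at line 2 remove [mwhda,wukan,bqci] add [kygx,sbs] -> 13 lines: vlegc hzhcs adfpr kygx sbs enmqx iyliz hzfwi hmcpm wfsw ueqfm tmcm eua
Hunk 4: at line 7 remove [hmcpm,wfsw] add [psxxa,huxz,apgm] -> 14 lines: vlegc hzhcs adfpr kygx sbs enmqx iyliz hzfwi psxxa huxz apgm ueqfm tmcm eua
Hunk 5: at line 4 remove [enmqx,iyliz,hzfwi] add [wjaz,eqvq,tjvw] -> 14 lines: vlegc hzhcs adfpr kygx sbs wjaz eqvq tjvw psxxa huxz apgm ueqfm tmcm eua
Hunk 6: at line 9 remove [huxz] add [hae,pxv,gioc] -> 16 lines: vlegc hzhcs adfpr kygx sbs wjaz eqvq tjvw psxxa hae pxv gioc apgm ueqfm tmcm eua
Final line count: 16

Answer: 16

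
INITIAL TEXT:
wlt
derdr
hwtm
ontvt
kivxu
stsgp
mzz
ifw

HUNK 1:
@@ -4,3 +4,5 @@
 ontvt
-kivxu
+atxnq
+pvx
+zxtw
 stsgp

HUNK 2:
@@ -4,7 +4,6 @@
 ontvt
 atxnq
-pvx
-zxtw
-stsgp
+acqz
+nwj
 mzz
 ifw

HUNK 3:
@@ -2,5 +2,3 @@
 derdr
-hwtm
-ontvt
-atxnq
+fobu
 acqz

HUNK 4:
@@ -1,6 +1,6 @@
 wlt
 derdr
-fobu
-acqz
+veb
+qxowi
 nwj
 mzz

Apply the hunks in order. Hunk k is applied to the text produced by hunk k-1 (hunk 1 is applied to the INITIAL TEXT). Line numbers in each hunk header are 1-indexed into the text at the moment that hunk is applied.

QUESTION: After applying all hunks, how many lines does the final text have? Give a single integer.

Answer: 7

Derivation:
Hunk 1: at line 4 remove [kivxu] add [atxnq,pvx,zxtw] -> 10 lines: wlt derdr hwtm ontvt atxnq pvx zxtw stsgp mzz ifw
Hunk 2: at line 4 remove [pvx,zxtw,stsgp] add [acqz,nwj] -> 9 lines: wlt derdr hwtm ontvt atxnq acqz nwj mzz ifw
Hunk 3: at line 2 remove [hwtm,ontvt,atxnq] add [fobu] -> 7 lines: wlt derdr fobu acqz nwj mzz ifw
Hunk 4: at line 1 remove [fobu,acqz] add [veb,qxowi] -> 7 lines: wlt derdr veb qxowi nwj mzz ifw
Final line count: 7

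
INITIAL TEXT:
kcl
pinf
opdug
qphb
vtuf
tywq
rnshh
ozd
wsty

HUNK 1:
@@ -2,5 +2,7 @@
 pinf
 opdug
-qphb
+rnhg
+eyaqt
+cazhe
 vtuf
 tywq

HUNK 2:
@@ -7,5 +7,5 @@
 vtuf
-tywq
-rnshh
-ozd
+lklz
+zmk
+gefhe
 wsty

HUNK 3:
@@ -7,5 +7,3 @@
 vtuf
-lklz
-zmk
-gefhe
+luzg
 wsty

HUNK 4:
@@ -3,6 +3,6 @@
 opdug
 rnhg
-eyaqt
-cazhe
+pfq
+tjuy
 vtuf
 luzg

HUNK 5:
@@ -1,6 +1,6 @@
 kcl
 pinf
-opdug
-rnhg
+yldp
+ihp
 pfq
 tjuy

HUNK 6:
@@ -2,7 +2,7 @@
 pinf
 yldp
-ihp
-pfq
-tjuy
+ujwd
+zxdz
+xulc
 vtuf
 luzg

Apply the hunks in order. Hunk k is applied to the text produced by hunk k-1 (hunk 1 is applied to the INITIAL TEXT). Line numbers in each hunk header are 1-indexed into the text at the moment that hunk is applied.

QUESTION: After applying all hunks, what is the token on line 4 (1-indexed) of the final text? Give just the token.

Answer: ujwd

Derivation:
Hunk 1: at line 2 remove [qphb] add [rnhg,eyaqt,cazhe] -> 11 lines: kcl pinf opdug rnhg eyaqt cazhe vtuf tywq rnshh ozd wsty
Hunk 2: at line 7 remove [tywq,rnshh,ozd] add [lklz,zmk,gefhe] -> 11 lines: kcl pinf opdug rnhg eyaqt cazhe vtuf lklz zmk gefhe wsty
Hunk 3: at line 7 remove [lklz,zmk,gefhe] add [luzg] -> 9 lines: kcl pinf opdug rnhg eyaqt cazhe vtuf luzg wsty
Hunk 4: at line 3 remove [eyaqt,cazhe] add [pfq,tjuy] -> 9 lines: kcl pinf opdug rnhg pfq tjuy vtuf luzg wsty
Hunk 5: at line 1 remove [opdug,rnhg] add [yldp,ihp] -> 9 lines: kcl pinf yldp ihp pfq tjuy vtuf luzg wsty
Hunk 6: at line 2 remove [ihp,pfq,tjuy] add [ujwd,zxdz,xulc] -> 9 lines: kcl pinf yldp ujwd zxdz xulc vtuf luzg wsty
Final line 4: ujwd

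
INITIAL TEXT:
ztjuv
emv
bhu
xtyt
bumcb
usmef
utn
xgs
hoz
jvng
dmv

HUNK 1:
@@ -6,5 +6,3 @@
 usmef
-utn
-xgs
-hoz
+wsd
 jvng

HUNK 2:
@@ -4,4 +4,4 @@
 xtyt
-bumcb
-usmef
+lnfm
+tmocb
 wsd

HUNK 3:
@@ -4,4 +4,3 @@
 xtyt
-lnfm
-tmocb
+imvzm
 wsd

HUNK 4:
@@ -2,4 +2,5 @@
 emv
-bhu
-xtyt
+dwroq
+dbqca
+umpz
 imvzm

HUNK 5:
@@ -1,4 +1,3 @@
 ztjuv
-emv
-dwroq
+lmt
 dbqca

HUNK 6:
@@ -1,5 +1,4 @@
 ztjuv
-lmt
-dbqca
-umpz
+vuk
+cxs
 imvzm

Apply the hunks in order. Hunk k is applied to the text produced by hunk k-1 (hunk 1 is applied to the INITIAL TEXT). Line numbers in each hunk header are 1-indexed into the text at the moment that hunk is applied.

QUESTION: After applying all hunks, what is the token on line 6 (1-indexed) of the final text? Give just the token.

Answer: jvng

Derivation:
Hunk 1: at line 6 remove [utn,xgs,hoz] add [wsd] -> 9 lines: ztjuv emv bhu xtyt bumcb usmef wsd jvng dmv
Hunk 2: at line 4 remove [bumcb,usmef] add [lnfm,tmocb] -> 9 lines: ztjuv emv bhu xtyt lnfm tmocb wsd jvng dmv
Hunk 3: at line 4 remove [lnfm,tmocb] add [imvzm] -> 8 lines: ztjuv emv bhu xtyt imvzm wsd jvng dmv
Hunk 4: at line 2 remove [bhu,xtyt] add [dwroq,dbqca,umpz] -> 9 lines: ztjuv emv dwroq dbqca umpz imvzm wsd jvng dmv
Hunk 5: at line 1 remove [emv,dwroq] add [lmt] -> 8 lines: ztjuv lmt dbqca umpz imvzm wsd jvng dmv
Hunk 6: at line 1 remove [lmt,dbqca,umpz] add [vuk,cxs] -> 7 lines: ztjuv vuk cxs imvzm wsd jvng dmv
Final line 6: jvng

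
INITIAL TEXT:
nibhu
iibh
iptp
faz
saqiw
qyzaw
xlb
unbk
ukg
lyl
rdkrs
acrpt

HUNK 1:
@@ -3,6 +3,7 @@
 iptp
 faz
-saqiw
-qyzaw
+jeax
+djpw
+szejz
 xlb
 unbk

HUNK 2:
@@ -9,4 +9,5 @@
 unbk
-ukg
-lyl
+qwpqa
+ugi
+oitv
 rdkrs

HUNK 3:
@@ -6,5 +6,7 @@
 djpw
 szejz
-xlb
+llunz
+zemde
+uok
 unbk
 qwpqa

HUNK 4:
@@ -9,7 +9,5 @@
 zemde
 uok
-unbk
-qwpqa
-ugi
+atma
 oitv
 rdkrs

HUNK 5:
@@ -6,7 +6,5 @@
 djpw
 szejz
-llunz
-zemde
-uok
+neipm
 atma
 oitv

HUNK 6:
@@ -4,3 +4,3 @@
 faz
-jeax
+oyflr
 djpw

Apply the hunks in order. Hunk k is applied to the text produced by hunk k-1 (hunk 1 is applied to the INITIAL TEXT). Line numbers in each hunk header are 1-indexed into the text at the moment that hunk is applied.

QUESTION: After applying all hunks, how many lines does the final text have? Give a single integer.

Hunk 1: at line 3 remove [saqiw,qyzaw] add [jeax,djpw,szejz] -> 13 lines: nibhu iibh iptp faz jeax djpw szejz xlb unbk ukg lyl rdkrs acrpt
Hunk 2: at line 9 remove [ukg,lyl] add [qwpqa,ugi,oitv] -> 14 lines: nibhu iibh iptp faz jeax djpw szejz xlb unbk qwpqa ugi oitv rdkrs acrpt
Hunk 3: at line 6 remove [xlb] add [llunz,zemde,uok] -> 16 lines: nibhu iibh iptp faz jeax djpw szejz llunz zemde uok unbk qwpqa ugi oitv rdkrs acrpt
Hunk 4: at line 9 remove [unbk,qwpqa,ugi] add [atma] -> 14 lines: nibhu iibh iptp faz jeax djpw szejz llunz zemde uok atma oitv rdkrs acrpt
Hunk 5: at line 6 remove [llunz,zemde,uok] add [neipm] -> 12 lines: nibhu iibh iptp faz jeax djpw szejz neipm atma oitv rdkrs acrpt
Hunk 6: at line 4 remove [jeax] add [oyflr] -> 12 lines: nibhu iibh iptp faz oyflr djpw szejz neipm atma oitv rdkrs acrpt
Final line count: 12

Answer: 12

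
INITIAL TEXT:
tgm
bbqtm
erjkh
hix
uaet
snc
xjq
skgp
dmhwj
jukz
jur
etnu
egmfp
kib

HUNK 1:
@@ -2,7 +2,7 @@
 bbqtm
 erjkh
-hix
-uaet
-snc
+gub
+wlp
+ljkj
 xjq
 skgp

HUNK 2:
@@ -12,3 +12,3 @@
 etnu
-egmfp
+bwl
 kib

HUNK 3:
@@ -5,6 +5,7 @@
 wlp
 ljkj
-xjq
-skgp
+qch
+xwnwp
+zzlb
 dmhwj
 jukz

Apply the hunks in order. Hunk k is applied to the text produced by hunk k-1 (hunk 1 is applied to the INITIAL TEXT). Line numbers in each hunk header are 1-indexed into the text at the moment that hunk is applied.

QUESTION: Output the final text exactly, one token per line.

Hunk 1: at line 2 remove [hix,uaet,snc] add [gub,wlp,ljkj] -> 14 lines: tgm bbqtm erjkh gub wlp ljkj xjq skgp dmhwj jukz jur etnu egmfp kib
Hunk 2: at line 12 remove [egmfp] add [bwl] -> 14 lines: tgm bbqtm erjkh gub wlp ljkj xjq skgp dmhwj jukz jur etnu bwl kib
Hunk 3: at line 5 remove [xjq,skgp] add [qch,xwnwp,zzlb] -> 15 lines: tgm bbqtm erjkh gub wlp ljkj qch xwnwp zzlb dmhwj jukz jur etnu bwl kib

Answer: tgm
bbqtm
erjkh
gub
wlp
ljkj
qch
xwnwp
zzlb
dmhwj
jukz
jur
etnu
bwl
kib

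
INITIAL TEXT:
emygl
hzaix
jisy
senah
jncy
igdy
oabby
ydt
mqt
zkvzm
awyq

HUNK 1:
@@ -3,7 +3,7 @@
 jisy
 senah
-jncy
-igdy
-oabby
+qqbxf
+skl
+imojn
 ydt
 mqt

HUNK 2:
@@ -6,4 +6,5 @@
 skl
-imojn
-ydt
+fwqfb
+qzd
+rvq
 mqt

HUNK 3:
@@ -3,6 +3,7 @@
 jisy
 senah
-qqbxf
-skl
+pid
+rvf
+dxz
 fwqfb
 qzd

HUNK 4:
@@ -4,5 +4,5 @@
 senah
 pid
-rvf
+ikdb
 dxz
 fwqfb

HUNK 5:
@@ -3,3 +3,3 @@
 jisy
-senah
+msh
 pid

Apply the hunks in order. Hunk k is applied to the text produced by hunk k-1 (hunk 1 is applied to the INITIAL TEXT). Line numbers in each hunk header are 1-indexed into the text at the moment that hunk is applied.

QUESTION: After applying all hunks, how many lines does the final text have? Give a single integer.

Answer: 13

Derivation:
Hunk 1: at line 3 remove [jncy,igdy,oabby] add [qqbxf,skl,imojn] -> 11 lines: emygl hzaix jisy senah qqbxf skl imojn ydt mqt zkvzm awyq
Hunk 2: at line 6 remove [imojn,ydt] add [fwqfb,qzd,rvq] -> 12 lines: emygl hzaix jisy senah qqbxf skl fwqfb qzd rvq mqt zkvzm awyq
Hunk 3: at line 3 remove [qqbxf,skl] add [pid,rvf,dxz] -> 13 lines: emygl hzaix jisy senah pid rvf dxz fwqfb qzd rvq mqt zkvzm awyq
Hunk 4: at line 4 remove [rvf] add [ikdb] -> 13 lines: emygl hzaix jisy senah pid ikdb dxz fwqfb qzd rvq mqt zkvzm awyq
Hunk 5: at line 3 remove [senah] add [msh] -> 13 lines: emygl hzaix jisy msh pid ikdb dxz fwqfb qzd rvq mqt zkvzm awyq
Final line count: 13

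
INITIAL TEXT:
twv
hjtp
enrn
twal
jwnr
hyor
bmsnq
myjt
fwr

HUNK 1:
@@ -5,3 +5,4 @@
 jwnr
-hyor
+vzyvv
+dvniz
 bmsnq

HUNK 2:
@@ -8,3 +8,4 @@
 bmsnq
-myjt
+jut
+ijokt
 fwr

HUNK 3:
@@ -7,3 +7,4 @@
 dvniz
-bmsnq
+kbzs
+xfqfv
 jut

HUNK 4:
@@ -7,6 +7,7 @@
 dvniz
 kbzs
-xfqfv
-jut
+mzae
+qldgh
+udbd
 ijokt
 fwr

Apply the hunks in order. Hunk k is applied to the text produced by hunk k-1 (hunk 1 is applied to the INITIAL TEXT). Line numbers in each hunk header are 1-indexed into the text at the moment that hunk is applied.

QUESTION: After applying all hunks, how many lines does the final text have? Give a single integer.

Hunk 1: at line 5 remove [hyor] add [vzyvv,dvniz] -> 10 lines: twv hjtp enrn twal jwnr vzyvv dvniz bmsnq myjt fwr
Hunk 2: at line 8 remove [myjt] add [jut,ijokt] -> 11 lines: twv hjtp enrn twal jwnr vzyvv dvniz bmsnq jut ijokt fwr
Hunk 3: at line 7 remove [bmsnq] add [kbzs,xfqfv] -> 12 lines: twv hjtp enrn twal jwnr vzyvv dvniz kbzs xfqfv jut ijokt fwr
Hunk 4: at line 7 remove [xfqfv,jut] add [mzae,qldgh,udbd] -> 13 lines: twv hjtp enrn twal jwnr vzyvv dvniz kbzs mzae qldgh udbd ijokt fwr
Final line count: 13

Answer: 13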